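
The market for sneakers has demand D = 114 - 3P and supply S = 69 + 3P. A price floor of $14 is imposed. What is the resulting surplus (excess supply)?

Equilibrium price would be P* = 7.5, so the floor at 14 binds.
At P = 14: D = 72, S = 111.
Surplus = 111 − 72 = 39.

Surplus = 39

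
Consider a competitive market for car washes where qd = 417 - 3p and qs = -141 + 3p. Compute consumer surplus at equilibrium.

Equilibrium: 417 - 3p = -141 + 3p gives p* = 93, q* = 138.
Demand choke price (qd = 0): p = 139.
CS = ½(139 − 93)(138) = 3174.

Consumer surplus = 3174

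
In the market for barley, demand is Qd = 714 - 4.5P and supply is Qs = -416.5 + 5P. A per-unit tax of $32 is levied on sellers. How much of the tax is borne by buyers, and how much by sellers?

Pre-tax equilibrium: P* = 119, Q* = 178.5.
Tax on sellers shifts supply to Qs = -416.5 + 5(P − 32) = -576.5 + 5P.
714 - 4.5P = -576.5 + 5P gives buyer price Pb = 2581/19; sellers receive Ps = 2581/19 − 32 = 1973/19.
New quantity: Q = 714 − 4.5(2581/19) = 3903/38.
Buyer burden = 2581/19 − 119 = 320/19; seller burden = 119 − 1973/19 = 288/19.

Buyers bear 320/19, sellers bear 288/19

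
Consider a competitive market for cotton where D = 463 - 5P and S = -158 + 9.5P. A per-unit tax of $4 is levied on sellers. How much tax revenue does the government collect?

Tax revenue = 27348/29

Pre-tax equilibrium: P* = 1242/29, Q* = 7217/29.
Tax on sellers shifts supply to S = -158 + 9.5(P − 4) = -196 + 9.5P.
463 - 5P = -196 + 9.5P gives buyer price Pb = 1318/29; sellers receive Ps = 1318/29 − 4 = 1202/29.
New quantity: Q = 463 − 5(1318/29) = 6837/29.
Revenue = 4 × 6837/29 = 27348/29.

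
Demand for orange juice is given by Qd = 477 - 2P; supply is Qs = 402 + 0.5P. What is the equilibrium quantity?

Q* = 417

Set Qd = Qs: 477 - 2P = 402 + 0.5P.
75 = 2.5P, so P* = 30.
Q* = 477 − 2(30) = 417.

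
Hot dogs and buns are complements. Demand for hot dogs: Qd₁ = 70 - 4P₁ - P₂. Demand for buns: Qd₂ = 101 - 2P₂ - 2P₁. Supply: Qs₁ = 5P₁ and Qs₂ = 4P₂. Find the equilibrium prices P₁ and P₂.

P₁ = 319/52, P₂ = 769/52

Market 1: 70 - 4P₁ - P₂ = 5P₁ → 9P₁ + P₂ = 70.
Market 2: 6P₂ + 2P₁ = 101.
Eliminating P₂: 6×(1) − 1×(2) gives 52P₁ = 319, so P₁ = 319/52.
Back-substitute into (2): P₂ = (101 − 2×319/52) / 6 = 769/52.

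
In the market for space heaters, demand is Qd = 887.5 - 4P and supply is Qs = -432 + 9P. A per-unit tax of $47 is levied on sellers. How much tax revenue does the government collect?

Pre-tax equilibrium: P* = 101.5, Q* = 481.5.
Tax on sellers shifts supply to Qs = -432 + 9(P − 47) = -855 + 9P.
887.5 - 4P = -855 + 9P gives buyer price Pb = 3485/26; sellers receive Ps = 3485/26 − 47 = 2263/26.
New quantity: Q = 887.5 − 4(3485/26) = 9135/26.
Revenue = 47 × 9135/26 = 429345/26.

Tax revenue = 429345/26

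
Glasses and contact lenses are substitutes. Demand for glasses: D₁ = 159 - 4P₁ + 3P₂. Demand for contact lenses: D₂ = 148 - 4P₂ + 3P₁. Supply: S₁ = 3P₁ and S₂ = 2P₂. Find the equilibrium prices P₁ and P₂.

P₁ = 466/11, P₂ = 1513/33

Market 1: 159 - 4P₁ + 3P₂ = 3P₁ → 7P₁ - 3P₂ = 159.
Market 2: 6P₂ - 3P₁ = 148.
Eliminating P₂: 6×(1) + 3×(2) gives 33P₁ = 1398, so P₁ = 466/11.
Back-substitute into (2): P₂ = (148 + 3×466/11) / 6 = 1513/33.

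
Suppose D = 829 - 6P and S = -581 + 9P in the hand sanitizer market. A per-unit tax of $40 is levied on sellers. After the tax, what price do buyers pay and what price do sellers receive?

Buyers pay $118, sellers receive $78

Pre-tax equilibrium: P* = 94, Q* = 265.
Tax on sellers shifts supply to S = -581 + 9(P − 40) = -941 + 9P.
829 - 6P = -941 + 9P gives buyer price Pb = 118; sellers receive Ps = 118 − 40 = 78.
New quantity: Q = 829 − 6(118) = 121.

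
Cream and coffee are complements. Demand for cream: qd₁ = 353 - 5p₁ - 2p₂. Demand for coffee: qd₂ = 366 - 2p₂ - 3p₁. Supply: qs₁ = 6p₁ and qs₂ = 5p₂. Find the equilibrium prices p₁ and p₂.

p₁ = 1739/71, p₂ = 2967/71

Market 1: 353 - 5p₁ - 2p₂ = 6p₁ → 11p₁ + 2p₂ = 353.
Market 2: 7p₂ + 3p₁ = 366.
Eliminating p₂: 7×(1) − 2×(2) gives 71p₁ = 1739, so p₁ = 1739/71.
Back-substitute into (2): p₂ = (366 − 3×1739/71) / 7 = 2967/71.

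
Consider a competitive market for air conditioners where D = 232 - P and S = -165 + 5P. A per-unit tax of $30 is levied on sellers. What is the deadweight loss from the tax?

Deadweight loss = 375

Pre-tax equilibrium: P* = 397/6, Q* = 995/6.
Tax on sellers shifts supply to S = -165 + 5(P − 30) = -315 + 5P.
232 - P = -315 + 5P gives buyer price Pb = 547/6; sellers receive Ps = 547/6 − 30 = 367/6.
New quantity: Q = 232 − 1(547/6) = 845/6.
DWL = ½ × 30 × (995/6 − 845/6) = 375.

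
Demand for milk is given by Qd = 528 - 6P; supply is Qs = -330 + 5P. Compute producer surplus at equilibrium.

Producer surplus = 360

Equilibrium: 528 - 6P = -330 + 5P gives P* = 78, Q* = 60.
Supply starts at P = 66 (where Qs = 0).
PS = ½(78 − 66)(60) = 360.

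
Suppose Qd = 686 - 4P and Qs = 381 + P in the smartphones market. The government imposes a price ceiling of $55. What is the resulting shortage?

Equilibrium price would be P* = 61, so the ceiling at 55 binds.
At P = 55: Qd = 686 − 4(55) = 466, Qs = 381 + 1(55) = 436.
Shortage = 466 − 436 = 30.

Shortage = 30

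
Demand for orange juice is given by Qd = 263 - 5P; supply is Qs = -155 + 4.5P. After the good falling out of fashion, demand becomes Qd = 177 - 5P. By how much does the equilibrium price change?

ΔP = -172/19

Original equilibrium: P* = 44, Q* = 43.
New equilibrium: 177 - 5P = -155 + 4.5P, so 332 = 9.5P and P' = 664/19; Q' = 177 − 5(664/19) = 43/19.
Change in price: 664/19 − 44 = -172/19.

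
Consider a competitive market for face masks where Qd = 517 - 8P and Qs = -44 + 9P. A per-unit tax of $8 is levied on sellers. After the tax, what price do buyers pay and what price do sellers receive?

Buyers pay 633/17, sellers receive 497/17

Pre-tax equilibrium: P* = 33, Q* = 253.
Tax on sellers shifts supply to Qs = -44 + 9(P − 8) = -116 + 9P.
517 - 8P = -116 + 9P gives buyer price Pb = 633/17; sellers receive Ps = 633/17 − 8 = 497/17.
New quantity: Q = 517 − 8(633/17) = 3725/17.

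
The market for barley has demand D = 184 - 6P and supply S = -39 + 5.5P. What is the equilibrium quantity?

Set D = S: 184 - 6P = -39 + 5.5P.
223 = 11.5P, so P* = 446/23.
Q* = 184 − 6(446/23) = 1556/23.

Q* = 1556/23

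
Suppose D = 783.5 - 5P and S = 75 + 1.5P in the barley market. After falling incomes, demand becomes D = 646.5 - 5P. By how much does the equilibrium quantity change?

Original equilibrium: P* = 109, Q* = 238.5.
New equilibrium: 646.5 - 5P = 75 + 1.5P, so 571.5 = 6.5P and P' = 1143/13; Q' = 646.5 − 5(1143/13) = 5379/26.
Change in quantity: 5379/26 − 238.5 = -411/13.

ΔQ = -411/13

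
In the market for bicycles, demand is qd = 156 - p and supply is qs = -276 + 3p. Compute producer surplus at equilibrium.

Producer surplus = 384

Equilibrium: 156 - p = -276 + 3p gives p* = 108, q* = 48.
Supply starts at p = 92 (where qs = 0).
PS = ½(108 − 92)(48) = 384.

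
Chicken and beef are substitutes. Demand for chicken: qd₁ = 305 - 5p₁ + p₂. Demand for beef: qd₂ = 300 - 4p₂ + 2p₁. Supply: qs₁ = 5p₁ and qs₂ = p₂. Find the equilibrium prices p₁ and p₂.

Market 1: 305 - 5p₁ + p₂ = 5p₁ → 10p₁ - p₂ = 305.
Market 2: 5p₂ - 2p₁ = 300.
Eliminating p₂: 5×(1) + 1×(2) gives 48p₁ = 1825, so p₁ = 1825/48.
Back-substitute into (2): p₂ = (300 + 2×1825/48) / 5 = 1805/24.

p₁ = 1825/48, p₂ = 1805/24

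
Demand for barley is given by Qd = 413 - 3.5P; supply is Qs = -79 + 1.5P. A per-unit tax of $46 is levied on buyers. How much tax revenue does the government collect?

Tax revenue = 933.8

Pre-tax equilibrium: P* = 98.4, Q* = 68.6.
Tax on buyers shifts demand to Qd = 413 − 3.5(P + 46) = 252 - 3.5P.
252 - 3.5P = -79 + 1.5P gives seller price Ps = 66.2; buyers pay Pb = 66.2 + 46 = 112.2.
New quantity: Q = 413 − 3.5(112.2) = 20.3.
Revenue = 46 × 20.3 = 933.8.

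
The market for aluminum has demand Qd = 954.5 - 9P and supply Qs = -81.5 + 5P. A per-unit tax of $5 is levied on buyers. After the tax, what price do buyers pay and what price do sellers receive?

Pre-tax equilibrium: P* = 74, Q* = 288.5.
Tax on buyers shifts demand to Qd = 954.5 − 9(P + 5) = 909.5 - 9P.
909.5 - 9P = -81.5 + 5P gives seller price Ps = 991/14; buyers pay Pb = 991/14 + 5 = 1061/14.
New quantity: Q = 954.5 − 9(1061/14) = 1907/7.

Buyers pay 1061/14, sellers receive 991/14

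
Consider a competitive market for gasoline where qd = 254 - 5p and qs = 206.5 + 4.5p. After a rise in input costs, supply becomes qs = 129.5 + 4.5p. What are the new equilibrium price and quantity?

p' = 249/19, q' = 3581/19

Original equilibrium: p* = 5, q* = 229.
New equilibrium: 254 - 5p = 129.5 + 4.5p, so 124.5 = 9.5p and p' = 249/19; q' = 254 − 5(249/19) = 3581/19.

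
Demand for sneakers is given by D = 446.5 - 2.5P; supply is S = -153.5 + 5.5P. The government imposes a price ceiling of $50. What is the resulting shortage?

Equilibrium price would be P* = 75, so the ceiling at 50 binds.
At P = 50: D = 446.5 − 2.5(50) = 321.5, S = -153.5 + 5.5(50) = 121.5.
Shortage = 321.5 − 121.5 = 200.

Shortage = 200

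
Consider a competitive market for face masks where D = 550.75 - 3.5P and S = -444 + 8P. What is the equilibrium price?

P* = 86.5

Set D = S: 550.75 - 3.5P = -444 + 8P.
994.75 = 11.5P, so P* = 86.5.
Q* = 550.75 − 3.5(86.5) = 248.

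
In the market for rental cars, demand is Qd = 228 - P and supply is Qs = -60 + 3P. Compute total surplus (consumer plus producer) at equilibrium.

Total surplus = 16224

Equilibrium: 228 - P = -60 + 3P gives P* = 72, Q* = 156.
Demand choke price: P = 228; supply starts at P = 20.
CS = ½(228 − 72)(156) = 12168; PS = ½(72 − 20)(156) = 4056.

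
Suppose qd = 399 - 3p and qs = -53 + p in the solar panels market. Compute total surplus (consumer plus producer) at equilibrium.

Total surplus = 2400

Equilibrium: 399 - 3p = -53 + p gives p* = 113, q* = 60.
Demand choke price: p = 133; supply starts at p = 53.
CS = ½(133 − 113)(60) = 600; PS = ½(113 − 53)(60) = 1800.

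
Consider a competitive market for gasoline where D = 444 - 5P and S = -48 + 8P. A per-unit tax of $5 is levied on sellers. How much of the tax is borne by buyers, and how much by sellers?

Pre-tax equilibrium: P* = 492/13, Q* = 3312/13.
Tax on sellers shifts supply to S = -48 + 8(P − 5) = -88 + 8P.
444 - 5P = -88 + 8P gives buyer price Pb = 532/13; sellers receive Ps = 532/13 − 5 = 467/13.
New quantity: Q = 444 − 5(532/13) = 3112/13.
Buyer burden = 532/13 − 492/13 = 40/13; seller burden = 492/13 − 467/13 = 25/13.

Buyers bear 40/13, sellers bear 25/13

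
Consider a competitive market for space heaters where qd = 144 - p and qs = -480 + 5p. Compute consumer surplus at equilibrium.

Consumer surplus = 800

Equilibrium: 144 - p = -480 + 5p gives p* = 104, q* = 40.
Demand choke price (qd = 0): p = 144.
CS = ½(144 − 104)(40) = 800.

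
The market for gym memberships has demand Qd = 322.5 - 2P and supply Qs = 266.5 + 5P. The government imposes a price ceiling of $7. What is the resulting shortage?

Shortage = 7

Equilibrium price would be P* = 8, so the ceiling at 7 binds.
At P = 7: Qd = 322.5 − 2(7) = 308.5, Qs = 266.5 + 5(7) = 301.5.
Shortage = 308.5 − 301.5 = 7.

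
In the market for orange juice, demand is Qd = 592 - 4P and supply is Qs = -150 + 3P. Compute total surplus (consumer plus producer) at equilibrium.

Total surplus = 8232

Equilibrium: 592 - 4P = -150 + 3P gives P* = 106, Q* = 168.
Demand choke price: P = 148; supply starts at P = 50.
CS = ½(148 − 106)(168) = 3528; PS = ½(106 − 50)(168) = 4704.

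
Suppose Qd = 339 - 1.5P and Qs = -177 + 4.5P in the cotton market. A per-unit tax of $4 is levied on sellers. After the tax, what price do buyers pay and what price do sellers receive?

Buyers pay $89, sellers receive $85

Pre-tax equilibrium: P* = 86, Q* = 210.
Tax on sellers shifts supply to Qs = -177 + 4.5(P − 4) = -195 + 4.5P.
339 - 1.5P = -195 + 4.5P gives buyer price Pb = 89; sellers receive Ps = 89 − 4 = 85.
New quantity: Q = 339 − 1.5(89) = 205.5.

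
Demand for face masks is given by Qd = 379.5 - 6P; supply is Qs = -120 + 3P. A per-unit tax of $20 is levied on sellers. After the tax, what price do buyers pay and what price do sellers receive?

Pre-tax equilibrium: P* = 55.5, Q* = 46.5.
Tax on sellers shifts supply to Qs = -120 + 3(P − 20) = -180 + 3P.
379.5 - 6P = -180 + 3P gives buyer price Pb = 373/6; sellers receive Ps = 373/6 − 20 = 253/6.
New quantity: Q = 379.5 − 6(373/6) = 6.5.

Buyers pay 373/6, sellers receive 253/6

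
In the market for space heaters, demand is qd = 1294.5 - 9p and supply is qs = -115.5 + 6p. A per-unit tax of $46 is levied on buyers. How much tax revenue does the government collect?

Pre-tax equilibrium: p* = 94, q* = 448.5.
Tax on buyers shifts demand to qd = 1294.5 − 9(p + 46) = 880.5 - 9p.
880.5 - 9p = -115.5 + 6p gives seller price ps = 66.4; buyers pay pb = 66.4 + 46 = 112.4.
New quantity: q = 1294.5 − 9(112.4) = 282.9.
Revenue = 46 × 282.9 = 13013.4.

Tax revenue = 13013.4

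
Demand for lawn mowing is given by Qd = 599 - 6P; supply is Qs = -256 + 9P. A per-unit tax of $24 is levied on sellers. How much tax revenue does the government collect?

Tax revenue = 4094.4

Pre-tax equilibrium: P* = 57, Q* = 257.
Tax on sellers shifts supply to Qs = -256 + 9(P − 24) = -472 + 9P.
599 - 6P = -472 + 9P gives buyer price Pb = 71.4; sellers receive Ps = 71.4 − 24 = 47.4.
New quantity: Q = 599 − 6(71.4) = 170.6.
Revenue = 24 × 170.6 = 4094.4.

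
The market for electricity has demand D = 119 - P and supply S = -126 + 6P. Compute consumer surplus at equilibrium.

Equilibrium: 119 - P = -126 + 6P gives P* = 35, Q* = 84.
Demand choke price (D = 0): P = 119.
CS = ½(119 − 35)(84) = 3528.

Consumer surplus = 3528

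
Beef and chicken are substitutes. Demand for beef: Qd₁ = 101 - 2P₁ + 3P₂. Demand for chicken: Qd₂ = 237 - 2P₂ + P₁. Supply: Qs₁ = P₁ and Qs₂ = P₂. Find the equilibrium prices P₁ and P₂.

P₁ = 169, P₂ = 406/3

Market 1: 101 - 2P₁ + 3P₂ = P₁ → 3P₁ - 3P₂ = 101.
Market 2: 3P₂ - P₁ = 237.
Eliminating P₂: 3×(1) + 3×(2) gives 6P₁ = 1014, so P₁ = 169.
Back-substitute into (2): P₂ = (237 + 1×169) / 3 = 406/3.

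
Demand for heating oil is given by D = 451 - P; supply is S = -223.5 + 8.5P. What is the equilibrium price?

P* = 71

Set D = S: 451 - P = -223.5 + 8.5P.
674.5 = 9.5P, so P* = 71.
Q* = 451 − 1(71) = 380.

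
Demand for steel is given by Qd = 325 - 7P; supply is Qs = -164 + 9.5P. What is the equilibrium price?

Set Qd = Qs: 325 - 7P = -164 + 9.5P.
489 = 16.5P, so P* = 326/11.
Q* = 325 − 7(326/11) = 1293/11.

P* = 326/11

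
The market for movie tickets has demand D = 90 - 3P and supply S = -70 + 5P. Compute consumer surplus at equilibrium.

Consumer surplus = 150

Equilibrium: 90 - 3P = -70 + 5P gives P* = 20, Q* = 30.
Demand choke price (D = 0): P = 30.
CS = ½(30 − 20)(30) = 150.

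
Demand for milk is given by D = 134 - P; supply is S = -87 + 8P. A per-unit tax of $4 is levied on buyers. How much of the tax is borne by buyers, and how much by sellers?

Buyers bear 32/9, sellers bear 4/9

Pre-tax equilibrium: P* = 221/9, Q* = 985/9.
Tax on buyers shifts demand to D = 134 − 1(P + 4) = 130 - P.
130 - P = -87 + 8P gives seller price Ps = 217/9; buyers pay Pb = 217/9 + 4 = 253/9.
New quantity: Q = 134 − 1(253/9) = 953/9.
Buyer burden = 253/9 − 221/9 = 32/9; seller burden = 221/9 − 217/9 = 4/9.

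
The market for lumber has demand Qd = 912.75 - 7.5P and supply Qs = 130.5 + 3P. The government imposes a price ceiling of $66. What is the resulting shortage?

Equilibrium price would be P* = 74.5, so the ceiling at 66 binds.
At P = 66: Qd = 912.75 − 7.5(66) = 417.75, Qs = 130.5 + 3(66) = 328.5.
Shortage = 417.75 − 328.5 = 89.25.

Shortage = 89.25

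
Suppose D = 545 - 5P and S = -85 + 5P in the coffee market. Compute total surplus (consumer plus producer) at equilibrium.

Equilibrium: 545 - 5P = -85 + 5P gives P* = 63, Q* = 230.
Demand choke price: P = 109; supply starts at P = 17.
CS = ½(109 − 63)(230) = 5290; PS = ½(63 − 17)(230) = 5290.

Total surplus = 10580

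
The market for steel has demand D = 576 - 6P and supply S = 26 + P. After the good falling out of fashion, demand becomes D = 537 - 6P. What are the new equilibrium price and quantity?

Original equilibrium: P* = 550/7, Q* = 732/7.
New equilibrium: 537 - 6P = 26 + P, so 511 = 7P and P' = 73; Q' = 537 − 6(73) = 99.

P' = 73, Q' = 99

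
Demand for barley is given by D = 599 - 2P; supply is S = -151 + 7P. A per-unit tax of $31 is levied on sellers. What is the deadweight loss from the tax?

Deadweight loss = 6727/9

Pre-tax equilibrium: P* = 250/3, Q* = 1297/3.
Tax on sellers shifts supply to S = -151 + 7(P − 31) = -368 + 7P.
599 - 2P = -368 + 7P gives buyer price Pb = 967/9; sellers receive Ps = 967/9 − 31 = 688/9.
New quantity: Q = 599 − 2(967/9) = 3457/9.
DWL = ½ × 31 × (1297/3 − 3457/9) = 6727/9.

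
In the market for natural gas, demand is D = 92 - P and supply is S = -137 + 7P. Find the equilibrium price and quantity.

P* = 28.625, Q* = 63.375

Set D = S: 92 - P = -137 + 7P.
229 = 8P, so P* = 28.625.
Q* = 92 − 1(28.625) = 63.375.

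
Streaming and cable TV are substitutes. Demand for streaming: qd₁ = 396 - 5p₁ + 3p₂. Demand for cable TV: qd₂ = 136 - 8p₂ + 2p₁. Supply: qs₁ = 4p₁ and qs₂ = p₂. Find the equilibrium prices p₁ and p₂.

p₁ = 52.96, p₂ = 26.88

Market 1: 396 - 5p₁ + 3p₂ = 4p₁ → 9p₁ - 3p₂ = 396.
Market 2: 9p₂ - 2p₁ = 136.
Eliminating p₂: 9×(1) + 3×(2) gives 75p₁ = 3972, so p₁ = 52.96.
Back-substitute into (2): p₂ = (136 + 2×52.96) / 9 = 26.88.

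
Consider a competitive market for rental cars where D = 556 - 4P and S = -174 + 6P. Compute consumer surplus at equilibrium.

Equilibrium: 556 - 4P = -174 + 6P gives P* = 73, Q* = 264.
Demand choke price (D = 0): P = 139.
CS = ½(139 − 73)(264) = 8712.

Consumer surplus = 8712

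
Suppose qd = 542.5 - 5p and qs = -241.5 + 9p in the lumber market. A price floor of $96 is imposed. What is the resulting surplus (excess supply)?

Surplus = 560

Equilibrium price would be p* = 56, so the floor at 96 binds.
At p = 96: qd = 62.5, qs = 622.5.
Surplus = 622.5 − 62.5 = 560.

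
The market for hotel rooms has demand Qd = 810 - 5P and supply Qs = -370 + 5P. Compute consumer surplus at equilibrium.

Equilibrium: 810 - 5P = -370 + 5P gives P* = 118, Q* = 220.
Demand choke price (Qd = 0): P = 162.
CS = ½(162 − 118)(220) = 4840.

Consumer surplus = 4840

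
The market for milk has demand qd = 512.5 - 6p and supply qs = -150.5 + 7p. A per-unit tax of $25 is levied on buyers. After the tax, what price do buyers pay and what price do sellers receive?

Pre-tax equilibrium: p* = 51, q* = 206.5.
Tax on buyers shifts demand to qd = 512.5 − 6(p + 25) = 362.5 - 6p.
362.5 - 6p = -150.5 + 7p gives seller price ps = 513/13; buyers pay pb = 513/13 + 25 = 838/13.
New quantity: q = 512.5 − 6(838/13) = 3269/26.

Buyers pay 838/13, sellers receive 513/13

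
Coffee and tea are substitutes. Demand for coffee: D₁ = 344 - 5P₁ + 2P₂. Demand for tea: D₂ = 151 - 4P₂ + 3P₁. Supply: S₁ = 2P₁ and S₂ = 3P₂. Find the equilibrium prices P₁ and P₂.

Market 1: 344 - 5P₁ + 2P₂ = 2P₁ → 7P₁ - 2P₂ = 344.
Market 2: 7P₂ - 3P₁ = 151.
Eliminating P₂: 7×(1) + 2×(2) gives 43P₁ = 2710, so P₁ = 2710/43.
Back-substitute into (2): P₂ = (151 + 3×2710/43) / 7 = 2089/43.

P₁ = 2710/43, P₂ = 2089/43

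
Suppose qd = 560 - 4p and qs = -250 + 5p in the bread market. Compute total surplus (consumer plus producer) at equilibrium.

Equilibrium: 560 - 4p = -250 + 5p gives p* = 90, q* = 200.
Demand choke price: p = 140; supply starts at p = 50.
CS = ½(140 − 90)(200) = 5000; PS = ½(90 − 50)(200) = 4000.

Total surplus = 9000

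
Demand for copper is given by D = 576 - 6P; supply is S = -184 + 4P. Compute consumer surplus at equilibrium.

Equilibrium: 576 - 6P = -184 + 4P gives P* = 76, Q* = 120.
Demand choke price (D = 0): P = 96.
CS = ½(96 − 76)(120) = 1200.

Consumer surplus = 1200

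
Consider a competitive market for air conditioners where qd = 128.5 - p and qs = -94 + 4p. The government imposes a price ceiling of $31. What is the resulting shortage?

Shortage = 67.5

Equilibrium price would be p* = 44.5, so the ceiling at 31 binds.
At p = 31: qd = 128.5 − 1(31) = 97.5, qs = -94 + 4(31) = 30.
Shortage = 97.5 − 30 = 67.5.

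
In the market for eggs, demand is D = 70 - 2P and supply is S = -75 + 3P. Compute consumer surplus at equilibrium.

Consumer surplus = 36

Equilibrium: 70 - 2P = -75 + 3P gives P* = 29, Q* = 12.
Demand choke price (D = 0): P = 35.
CS = ½(35 − 29)(12) = 36.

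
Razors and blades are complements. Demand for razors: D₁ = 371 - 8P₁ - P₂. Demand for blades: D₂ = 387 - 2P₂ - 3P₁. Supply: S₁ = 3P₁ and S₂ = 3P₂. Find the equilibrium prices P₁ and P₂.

P₁ = 367/13, P₂ = 786/13

Market 1: 371 - 8P₁ - P₂ = 3P₁ → 11P₁ + P₂ = 371.
Market 2: 5P₂ + 3P₁ = 387.
Eliminating P₂: 5×(1) − 1×(2) gives 52P₁ = 1468, so P₁ = 367/13.
Back-substitute into (2): P₂ = (387 − 3×367/13) / 5 = 786/13.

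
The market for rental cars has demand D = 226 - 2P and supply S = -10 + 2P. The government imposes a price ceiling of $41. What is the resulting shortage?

Equilibrium price would be P* = 59, so the ceiling at 41 binds.
At P = 41: D = 226 − 2(41) = 144, S = -10 + 2(41) = 72.
Shortage = 144 − 72 = 72.

Shortage = 72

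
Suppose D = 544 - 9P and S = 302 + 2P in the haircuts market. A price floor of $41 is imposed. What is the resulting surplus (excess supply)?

Equilibrium price would be P* = 22, so the floor at 41 binds.
At P = 41: D = 175, S = 384.
Surplus = 384 − 175 = 209.

Surplus = 209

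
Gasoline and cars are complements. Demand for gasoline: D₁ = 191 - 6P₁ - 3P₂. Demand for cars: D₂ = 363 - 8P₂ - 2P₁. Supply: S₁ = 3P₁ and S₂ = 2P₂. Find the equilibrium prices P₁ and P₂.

Market 1: 191 - 6P₁ - 3P₂ = 3P₁ → 9P₁ + 3P₂ = 191.
Market 2: 10P₂ + 2P₁ = 363.
Eliminating P₂: 10×(1) − 3×(2) gives 84P₁ = 821, so P₁ = 821/84.
Back-substitute into (2): P₂ = (363 − 2×821/84) / 10 = 2885/84.

P₁ = 821/84, P₂ = 2885/84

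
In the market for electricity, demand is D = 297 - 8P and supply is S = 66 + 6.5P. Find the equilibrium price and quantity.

Set D = S: 297 - 8P = 66 + 6.5P.
231 = 14.5P, so P* = 462/29.
Q* = 297 − 8(462/29) = 4917/29.

P* = 462/29, Q* = 4917/29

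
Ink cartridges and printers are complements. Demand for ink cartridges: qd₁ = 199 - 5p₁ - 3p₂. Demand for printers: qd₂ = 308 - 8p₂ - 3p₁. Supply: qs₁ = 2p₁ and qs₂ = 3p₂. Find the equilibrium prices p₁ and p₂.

p₁ = 1265/68, p₂ = 1559/68

Market 1: 199 - 5p₁ - 3p₂ = 2p₁ → 7p₁ + 3p₂ = 199.
Market 2: 11p₂ + 3p₁ = 308.
Eliminating p₂: 11×(1) − 3×(2) gives 68p₁ = 1265, so p₁ = 1265/68.
Back-substitute into (2): p₂ = (308 − 3×1265/68) / 11 = 1559/68.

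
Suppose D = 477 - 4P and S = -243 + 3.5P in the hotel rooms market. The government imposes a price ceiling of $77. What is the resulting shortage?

Equilibrium price would be P* = 96, so the ceiling at 77 binds.
At P = 77: D = 477 − 4(77) = 169, S = -243 + 3.5(77) = 26.5.
Shortage = 169 − 26.5 = 142.5.

Shortage = 142.5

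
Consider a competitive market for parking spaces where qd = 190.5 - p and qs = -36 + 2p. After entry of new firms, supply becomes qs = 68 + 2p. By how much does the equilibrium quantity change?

Original equilibrium: p* = 75.5, q* = 115.
New equilibrium: 190.5 - p = 68 + 2p, so 122.5 = 3p and p' = 245/6; q' = 190.5 − 1(245/6) = 449/3.
Change in quantity: 449/3 − 115 = 104/3.

Δq = 104/3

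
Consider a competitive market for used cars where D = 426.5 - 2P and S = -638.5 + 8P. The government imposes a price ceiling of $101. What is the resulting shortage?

Shortage = 55

Equilibrium price would be P* = 106.5, so the ceiling at 101 binds.
At P = 101: D = 426.5 − 2(101) = 224.5, S = -638.5 + 8(101) = 169.5.
Shortage = 224.5 − 169.5 = 55.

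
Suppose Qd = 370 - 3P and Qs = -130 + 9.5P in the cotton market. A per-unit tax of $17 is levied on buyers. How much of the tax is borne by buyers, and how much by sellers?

Pre-tax equilibrium: P* = 40, Q* = 250.
Tax on buyers shifts demand to Qd = 370 − 3(P + 17) = 319 - 3P.
319 - 3P = -130 + 9.5P gives seller price Ps = 35.92; buyers pay Pb = 35.92 + 17 = 52.92.
New quantity: Q = 370 − 3(52.92) = 211.24.
Buyer burden = 52.92 − 40 = 12.92; seller burden = 40 − 35.92 = 4.08.

Buyers bear $12.92, sellers bear $4.08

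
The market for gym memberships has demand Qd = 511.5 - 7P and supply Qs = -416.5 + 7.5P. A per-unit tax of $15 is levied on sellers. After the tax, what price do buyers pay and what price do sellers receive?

Pre-tax equilibrium: P* = 64, Q* = 63.5.
Tax on sellers shifts supply to Qs = -416.5 + 7.5(P − 15) = -529 + 7.5P.
511.5 - 7P = -529 + 7.5P gives buyer price Pb = 2081/29; sellers receive Ps = 2081/29 − 15 = 1646/29.
New quantity: Q = 511.5 − 7(2081/29) = 533/58.

Buyers pay 2081/29, sellers receive 1646/29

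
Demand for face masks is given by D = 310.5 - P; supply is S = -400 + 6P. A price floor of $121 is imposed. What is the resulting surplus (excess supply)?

Surplus = 136.5

Equilibrium price would be P* = 101.5, so the floor at 121 binds.
At P = 121: D = 189.5, S = 326.
Surplus = 326 − 189.5 = 136.5.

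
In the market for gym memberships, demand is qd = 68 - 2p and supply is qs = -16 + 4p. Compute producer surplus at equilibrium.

Producer surplus = 200

Equilibrium: 68 - 2p = -16 + 4p gives p* = 14, q* = 40.
Supply starts at p = 4 (where qs = 0).
PS = ½(14 − 4)(40) = 200.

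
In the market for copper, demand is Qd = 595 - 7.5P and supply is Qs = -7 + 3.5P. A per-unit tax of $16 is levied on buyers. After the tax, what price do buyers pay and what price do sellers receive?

Buyers pay 658/11, sellers receive 482/11

Pre-tax equilibrium: P* = 602/11, Q* = 2030/11.
Tax on buyers shifts demand to Qd = 595 − 7.5(P + 16) = 475 - 7.5P.
475 - 7.5P = -7 + 3.5P gives seller price Ps = 482/11; buyers pay Pb = 482/11 + 16 = 658/11.
New quantity: Q = 595 − 7.5(658/11) = 1610/11.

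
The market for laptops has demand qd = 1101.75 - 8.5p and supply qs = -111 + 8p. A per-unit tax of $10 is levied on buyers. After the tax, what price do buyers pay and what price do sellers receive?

Buyers pay 5171/66, sellers receive 4511/66

Pre-tax equilibrium: p* = 73.5, q* = 477.
Tax on buyers shifts demand to qd = 1101.75 − 8.5(p + 10) = 1016.75 - 8.5p.
1016.75 - 8.5p = -111 + 8p gives seller price ps = 4511/66; buyers pay pb = 4511/66 + 10 = 5171/66.
New quantity: q = 1101.75 − 8.5(5171/66) = 14381/33.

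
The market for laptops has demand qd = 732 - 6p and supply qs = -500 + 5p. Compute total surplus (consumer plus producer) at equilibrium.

Total surplus = 660

Equilibrium: 732 - 6p = -500 + 5p gives p* = 112, q* = 60.
Demand choke price: p = 122; supply starts at p = 100.
CS = ½(122 − 112)(60) = 300; PS = ½(112 − 100)(60) = 360.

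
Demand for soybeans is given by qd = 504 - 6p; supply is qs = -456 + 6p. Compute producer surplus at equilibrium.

Producer surplus = 48

Equilibrium: 504 - 6p = -456 + 6p gives p* = 80, q* = 24.
Supply starts at p = 76 (where qs = 0).
PS = ½(80 − 76)(24) = 48.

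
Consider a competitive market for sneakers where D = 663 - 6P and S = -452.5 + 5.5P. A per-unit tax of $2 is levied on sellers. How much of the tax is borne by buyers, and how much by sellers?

Buyers bear 22/23, sellers bear 24/23

Pre-tax equilibrium: P* = 97, Q* = 81.
Tax on sellers shifts supply to S = -452.5 + 5.5(P − 2) = -463.5 + 5.5P.
663 - 6P = -463.5 + 5.5P gives buyer price Pb = 2253/23; sellers receive Ps = 2253/23 − 2 = 2207/23.
New quantity: Q = 663 − 6(2253/23) = 1731/23.
Buyer burden = 2253/23 − 97 = 22/23; seller burden = 97 − 2207/23 = 24/23.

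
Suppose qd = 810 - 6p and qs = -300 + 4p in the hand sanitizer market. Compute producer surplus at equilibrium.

Equilibrium: 810 - 6p = -300 + 4p gives p* = 111, q* = 144.
Supply starts at p = 75 (where qs = 0).
PS = ½(111 − 75)(144) = 2592.

Producer surplus = 2592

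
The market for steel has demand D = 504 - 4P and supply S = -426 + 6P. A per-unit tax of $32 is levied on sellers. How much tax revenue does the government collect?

Tax revenue = 1766.4

Pre-tax equilibrium: P* = 93, Q* = 132.
Tax on sellers shifts supply to S = -426 + 6(P − 32) = -618 + 6P.
504 - 4P = -618 + 6P gives buyer price Pb = 112.2; sellers receive Ps = 112.2 − 32 = 80.2.
New quantity: Q = 504 − 4(112.2) = 55.2.
Revenue = 32 × 55.2 = 1766.4.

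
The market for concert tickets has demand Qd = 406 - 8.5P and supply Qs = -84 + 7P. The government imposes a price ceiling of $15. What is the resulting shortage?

Shortage = 257.5

Equilibrium price would be P* = 980/31, so the ceiling at 15 binds.
At P = 15: Qd = 406 − 8.5(15) = 278.5, Qs = -84 + 7(15) = 21.
Shortage = 278.5 − 21 = 257.5.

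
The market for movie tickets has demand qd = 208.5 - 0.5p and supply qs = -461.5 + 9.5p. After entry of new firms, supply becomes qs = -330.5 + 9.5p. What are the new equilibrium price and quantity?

p' = 53.9, q' = 181.55

Original equilibrium: p* = 67, q* = 175.
New equilibrium: 208.5 - 0.5p = -330.5 + 9.5p, so 539 = 10p and p' = 53.9; q' = 208.5 − 0.5(53.9) = 181.55.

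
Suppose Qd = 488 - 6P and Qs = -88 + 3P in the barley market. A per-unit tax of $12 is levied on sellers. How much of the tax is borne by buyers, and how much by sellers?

Pre-tax equilibrium: P* = 64, Q* = 104.
Tax on sellers shifts supply to Qs = -88 + 3(P − 12) = -124 + 3P.
488 - 6P = -124 + 3P gives buyer price Pb = 68; sellers receive Ps = 68 − 12 = 56.
New quantity: Q = 488 − 6(68) = 80.
Buyer burden = 68 − 64 = 4; seller burden = 64 − 56 = 8.

Buyers bear $4, sellers bear $8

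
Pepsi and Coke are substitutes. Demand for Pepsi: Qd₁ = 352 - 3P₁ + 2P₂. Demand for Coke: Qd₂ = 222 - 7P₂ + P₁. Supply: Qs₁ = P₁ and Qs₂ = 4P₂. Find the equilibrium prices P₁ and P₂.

Market 1: 352 - 3P₁ + 2P₂ = P₁ → 4P₁ - 2P₂ = 352.
Market 2: 11P₂ - P₁ = 222.
Eliminating P₂: 11×(1) + 2×(2) gives 42P₁ = 4316, so P₁ = 2158/21.
Back-substitute into (2): P₂ = (222 + 1×2158/21) / 11 = 620/21.

P₁ = 2158/21, P₂ = 620/21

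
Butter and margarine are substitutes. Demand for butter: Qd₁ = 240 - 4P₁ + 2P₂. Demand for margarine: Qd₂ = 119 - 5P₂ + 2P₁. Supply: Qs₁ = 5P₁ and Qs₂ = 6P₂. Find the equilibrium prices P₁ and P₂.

P₁ = 2878/95, P₂ = 1551/95

Market 1: 240 - 4P₁ + 2P₂ = 5P₁ → 9P₁ - 2P₂ = 240.
Market 2: 11P₂ - 2P₁ = 119.
Eliminating P₂: 11×(1) + 2×(2) gives 95P₁ = 2878, so P₁ = 2878/95.
Back-substitute into (2): P₂ = (119 + 2×2878/95) / 11 = 1551/95.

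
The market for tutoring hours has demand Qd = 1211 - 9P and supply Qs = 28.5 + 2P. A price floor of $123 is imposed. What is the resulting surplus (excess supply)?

Equilibrium price would be P* = 107.5, so the floor at 123 binds.
At P = 123: Qd = 104, Qs = 274.5.
Surplus = 274.5 − 104 = 170.5.

Surplus = 170.5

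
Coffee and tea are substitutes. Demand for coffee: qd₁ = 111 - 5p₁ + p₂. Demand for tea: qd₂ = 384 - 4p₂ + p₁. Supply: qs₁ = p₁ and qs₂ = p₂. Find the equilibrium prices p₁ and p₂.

Market 1: 111 - 5p₁ + p₂ = p₁ → 6p₁ - p₂ = 111.
Market 2: 5p₂ - p₁ = 384.
Eliminating p₂: 5×(1) + 1×(2) gives 29p₁ = 939, so p₁ = 939/29.
Back-substitute into (2): p₂ = (384 + 1×939/29) / 5 = 2415/29.

p₁ = 939/29, p₂ = 2415/29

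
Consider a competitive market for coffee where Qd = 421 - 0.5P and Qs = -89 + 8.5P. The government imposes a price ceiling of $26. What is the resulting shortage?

Shortage = 276

Equilibrium price would be P* = 170/3, so the ceiling at 26 binds.
At P = 26: Qd = 421 − 0.5(26) = 408, Qs = -89 + 8.5(26) = 132.
Shortage = 408 − 132 = 276.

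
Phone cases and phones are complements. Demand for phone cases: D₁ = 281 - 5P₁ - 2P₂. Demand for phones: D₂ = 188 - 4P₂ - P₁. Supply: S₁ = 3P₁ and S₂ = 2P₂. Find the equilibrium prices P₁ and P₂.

P₁ = 655/23, P₂ = 1223/46

Market 1: 281 - 5P₁ - 2P₂ = 3P₁ → 8P₁ + 2P₂ = 281.
Market 2: 6P₂ + P₁ = 188.
Eliminating P₂: 6×(1) − 2×(2) gives 46P₁ = 1310, so P₁ = 655/23.
Back-substitute into (2): P₂ = (188 − 1×655/23) / 6 = 1223/46.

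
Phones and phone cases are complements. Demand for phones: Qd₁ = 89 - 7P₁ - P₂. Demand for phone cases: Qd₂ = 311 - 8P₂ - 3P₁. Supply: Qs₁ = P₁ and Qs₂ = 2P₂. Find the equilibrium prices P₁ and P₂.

P₁ = 579/77, P₂ = 2221/77

Market 1: 89 - 7P₁ - P₂ = P₁ → 8P₁ + P₂ = 89.
Market 2: 10P₂ + 3P₁ = 311.
Eliminating P₂: 10×(1) − 1×(2) gives 77P₁ = 579, so P₁ = 579/77.
Back-substitute into (2): P₂ = (311 − 3×579/77) / 10 = 2221/77.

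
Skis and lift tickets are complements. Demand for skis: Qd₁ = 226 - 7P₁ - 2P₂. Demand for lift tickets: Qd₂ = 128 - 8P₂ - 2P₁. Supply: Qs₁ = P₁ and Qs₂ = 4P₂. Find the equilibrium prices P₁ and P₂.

Market 1: 226 - 7P₁ - 2P₂ = P₁ → 8P₁ + 2P₂ = 226.
Market 2: 12P₂ + 2P₁ = 128.
Eliminating P₂: 12×(1) − 2×(2) gives 92P₁ = 2456, so P₁ = 614/23.
Back-substitute into (2): P₂ = (128 − 2×614/23) / 12 = 143/23.

P₁ = 614/23, P₂ = 143/23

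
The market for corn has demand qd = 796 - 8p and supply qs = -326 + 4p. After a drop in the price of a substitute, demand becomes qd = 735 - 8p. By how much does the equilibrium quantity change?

Original equilibrium: p* = 93.5, q* = 48.
New equilibrium: 735 - 8p = -326 + 4p, so 1061 = 12p and p' = 1061/12; q' = 735 − 8(1061/12) = 83/3.
Change in quantity: 83/3 − 48 = -61/3.

Δq = -61/3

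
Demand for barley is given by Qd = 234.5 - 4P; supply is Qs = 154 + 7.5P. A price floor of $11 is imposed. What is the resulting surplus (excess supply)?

Surplus = 46

Equilibrium price would be P* = 7, so the floor at 11 binds.
At P = 11: Qd = 190.5, Qs = 236.5.
Surplus = 236.5 − 190.5 = 46.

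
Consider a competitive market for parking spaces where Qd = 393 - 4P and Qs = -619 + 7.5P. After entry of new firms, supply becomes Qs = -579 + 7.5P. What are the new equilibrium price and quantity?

P' = 1944/23, Q' = 1263/23

Original equilibrium: P* = 88, Q* = 41.
New equilibrium: 393 - 4P = -579 + 7.5P, so 972 = 11.5P and P' = 1944/23; Q' = 393 − 4(1944/23) = 1263/23.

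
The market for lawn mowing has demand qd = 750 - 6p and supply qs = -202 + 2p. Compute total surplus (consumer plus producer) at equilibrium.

Equilibrium: 750 - 6p = -202 + 2p gives p* = 119, q* = 36.
Demand choke price: p = 125; supply starts at p = 101.
CS = ½(125 − 119)(36) = 108; PS = ½(119 − 101)(36) = 324.

Total surplus = 432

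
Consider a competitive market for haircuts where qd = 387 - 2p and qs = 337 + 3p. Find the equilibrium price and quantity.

Set qd = qs: 387 - 2p = 337 + 3p.
50 = 5p, so p* = 10.
q* = 387 − 2(10) = 367.

p* = 10, q* = 367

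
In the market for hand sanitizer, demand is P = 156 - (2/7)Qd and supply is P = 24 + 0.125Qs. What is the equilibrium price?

Set the two price expressions equal: 156 - (2/7)Q = 24 + 0.125Q.
132 = (23/56)Q, so Q* = 7392/23.
P* = 156 − (2/7)(7392/23) = 1476/23.

P* = 1476/23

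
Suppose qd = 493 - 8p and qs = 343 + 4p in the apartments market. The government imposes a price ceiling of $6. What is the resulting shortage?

Equilibrium price would be p* = 12.5, so the ceiling at 6 binds.
At p = 6: qd = 493 − 8(6) = 445, qs = 343 + 4(6) = 367.
Shortage = 445 − 367 = 78.

Shortage = 78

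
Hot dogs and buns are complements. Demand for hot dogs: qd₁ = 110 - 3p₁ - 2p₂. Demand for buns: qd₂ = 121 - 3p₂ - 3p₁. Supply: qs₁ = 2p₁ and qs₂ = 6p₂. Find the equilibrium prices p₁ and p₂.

Market 1: 110 - 3p₁ - 2p₂ = 2p₁ → 5p₁ + 2p₂ = 110.
Market 2: 9p₂ + 3p₁ = 121.
Eliminating p₂: 9×(1) − 2×(2) gives 39p₁ = 748, so p₁ = 748/39.
Back-substitute into (2): p₂ = (121 − 3×748/39) / 9 = 275/39.

p₁ = 748/39, p₂ = 275/39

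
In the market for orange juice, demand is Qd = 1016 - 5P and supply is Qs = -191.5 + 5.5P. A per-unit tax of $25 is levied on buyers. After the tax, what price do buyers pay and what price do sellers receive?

Buyers pay 2690/21, sellers receive 2165/21

Pre-tax equilibrium: P* = 115, Q* = 441.
Tax on buyers shifts demand to Qd = 1016 − 5(P + 25) = 891 - 5P.
891 - 5P = -191.5 + 5.5P gives seller price Ps = 2165/21; buyers pay Pb = 2165/21 + 25 = 2690/21.
New quantity: Q = 1016 − 5(2690/21) = 7886/21.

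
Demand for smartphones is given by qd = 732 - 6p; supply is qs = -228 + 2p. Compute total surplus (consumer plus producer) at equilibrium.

Equilibrium: 732 - 6p = -228 + 2p gives p* = 120, q* = 12.
Demand choke price: p = 122; supply starts at p = 114.
CS = ½(122 − 120)(12) = 12; PS = ½(120 − 114)(12) = 36.

Total surplus = 48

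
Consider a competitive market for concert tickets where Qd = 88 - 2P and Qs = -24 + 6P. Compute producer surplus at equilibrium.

Equilibrium: 88 - 2P = -24 + 6P gives P* = 14, Q* = 60.
Supply starts at P = 4 (where Qs = 0).
PS = ½(14 − 4)(60) = 300.

Producer surplus = 300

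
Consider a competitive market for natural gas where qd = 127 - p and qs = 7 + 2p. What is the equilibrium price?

Set qd = qs: 127 - p = 7 + 2p.
120 = 3p, so p* = 40.
q* = 127 − 1(40) = 87.

p* = 40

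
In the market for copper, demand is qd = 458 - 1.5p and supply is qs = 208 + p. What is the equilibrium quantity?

Set qd = qs: 458 - 1.5p = 208 + p.
250 = 2.5p, so p* = 100.
q* = 458 − 1.5(100) = 308.

q* = 308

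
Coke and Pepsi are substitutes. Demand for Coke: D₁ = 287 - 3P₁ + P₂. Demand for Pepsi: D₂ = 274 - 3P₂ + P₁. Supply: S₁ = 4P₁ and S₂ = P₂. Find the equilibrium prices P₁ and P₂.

Market 1: 287 - 3P₁ + P₂ = 4P₁ → 7P₁ - P₂ = 287.
Market 2: 4P₂ - P₁ = 274.
Eliminating P₂: 4×(1) + 1×(2) gives 27P₁ = 1422, so P₁ = 158/3.
Back-substitute into (2): P₂ = (274 + 1×158/3) / 4 = 245/3.

P₁ = 158/3, P₂ = 245/3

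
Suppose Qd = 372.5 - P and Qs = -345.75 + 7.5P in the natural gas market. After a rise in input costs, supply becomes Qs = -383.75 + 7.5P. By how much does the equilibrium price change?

Original equilibrium: P* = 84.5, Q* = 288.
New equilibrium: 372.5 - P = -383.75 + 7.5P, so 756.25 = 8.5P and P' = 3025/34; Q' = 372.5 − 1(3025/34) = 4820/17.
Change in price: 3025/34 − 84.5 = 76/17.

ΔP = 76/17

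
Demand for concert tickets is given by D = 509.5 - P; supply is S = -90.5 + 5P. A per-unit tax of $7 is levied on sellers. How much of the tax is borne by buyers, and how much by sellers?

Pre-tax equilibrium: P* = 100, Q* = 409.5.
Tax on sellers shifts supply to S = -90.5 + 5(P − 7) = -125.5 + 5P.
509.5 - P = -125.5 + 5P gives buyer price Pb = 635/6; sellers receive Ps = 635/6 − 7 = 593/6.
New quantity: Q = 509.5 − 1(635/6) = 1211/3.
Buyer burden = 635/6 − 100 = 35/6; seller burden = 100 − 593/6 = 7/6.

Buyers bear 35/6, sellers bear 7/6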